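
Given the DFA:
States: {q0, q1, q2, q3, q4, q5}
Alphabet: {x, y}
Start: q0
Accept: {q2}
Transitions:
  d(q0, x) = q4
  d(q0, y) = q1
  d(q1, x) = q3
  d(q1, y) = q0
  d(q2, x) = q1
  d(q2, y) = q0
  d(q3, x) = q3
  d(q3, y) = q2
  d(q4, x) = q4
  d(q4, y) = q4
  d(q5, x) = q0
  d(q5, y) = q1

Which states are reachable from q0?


BFS from q0:
  layer 0: {q0}
  layer 1: {q1, q4}
  layer 2: {q3}
  layer 3: {q2}

{q0, q1, q2, q3, q4}


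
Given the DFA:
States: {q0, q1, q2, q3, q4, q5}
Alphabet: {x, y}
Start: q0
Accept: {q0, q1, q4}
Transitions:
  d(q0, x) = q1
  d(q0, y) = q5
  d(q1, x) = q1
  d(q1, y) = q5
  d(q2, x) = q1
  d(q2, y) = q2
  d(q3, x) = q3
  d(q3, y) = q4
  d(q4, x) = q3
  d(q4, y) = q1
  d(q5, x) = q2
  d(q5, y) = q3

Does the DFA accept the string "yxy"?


Trace: q0 -> q5 -> q2 -> q2
Final state: q2
Accept states: {q0, q1, q4}

No, rejected (final state q2 is not an accept state)


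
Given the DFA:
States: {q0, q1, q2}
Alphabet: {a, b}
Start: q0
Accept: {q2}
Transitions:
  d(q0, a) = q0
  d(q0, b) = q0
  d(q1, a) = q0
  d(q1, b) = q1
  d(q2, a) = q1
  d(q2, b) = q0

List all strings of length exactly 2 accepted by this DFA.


All strings of length 2: 4 total
Accepted: 0

None


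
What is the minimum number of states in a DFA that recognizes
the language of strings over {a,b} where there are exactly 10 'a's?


States: count = 0, 1, ..., 10 (that's 11 states), plus a dead state for count > 10.
Total: 11 + 1 = 12. Accept = count-10 state.

12


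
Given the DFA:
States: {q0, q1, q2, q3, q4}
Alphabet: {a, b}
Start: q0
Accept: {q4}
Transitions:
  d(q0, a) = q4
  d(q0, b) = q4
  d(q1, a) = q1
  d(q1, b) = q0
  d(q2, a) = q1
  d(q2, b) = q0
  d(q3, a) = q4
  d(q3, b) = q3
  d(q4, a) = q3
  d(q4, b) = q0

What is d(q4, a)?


Looking up transition d(q4, a)

q3


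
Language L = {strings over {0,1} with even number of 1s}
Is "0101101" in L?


count('1') = 4; 4 mod 2 = 0

Yes, "0101101" is in L


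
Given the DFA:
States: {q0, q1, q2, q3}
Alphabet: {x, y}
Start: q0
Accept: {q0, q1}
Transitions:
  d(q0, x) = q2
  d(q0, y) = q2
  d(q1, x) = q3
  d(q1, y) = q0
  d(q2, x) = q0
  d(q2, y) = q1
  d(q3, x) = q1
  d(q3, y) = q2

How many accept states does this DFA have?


Accept states listed: {q0, q1}
Counting: q0(1) q1(2)

2


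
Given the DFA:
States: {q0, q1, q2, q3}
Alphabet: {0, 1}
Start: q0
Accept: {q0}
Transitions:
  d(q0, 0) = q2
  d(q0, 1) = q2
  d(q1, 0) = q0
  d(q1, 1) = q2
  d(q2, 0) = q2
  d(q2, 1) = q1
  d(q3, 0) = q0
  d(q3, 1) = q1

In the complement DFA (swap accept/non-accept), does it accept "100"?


Trace: q0 -> q2 -> q2 -> q2
Final: q2
Original accept: {q0}
Complement: q2 is not in original accept

Yes, complement accepts (original rejects)


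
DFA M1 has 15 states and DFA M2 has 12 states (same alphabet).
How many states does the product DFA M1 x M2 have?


Product construction pairs every M1 state with every M2 state.
15 * 12 = 180

180


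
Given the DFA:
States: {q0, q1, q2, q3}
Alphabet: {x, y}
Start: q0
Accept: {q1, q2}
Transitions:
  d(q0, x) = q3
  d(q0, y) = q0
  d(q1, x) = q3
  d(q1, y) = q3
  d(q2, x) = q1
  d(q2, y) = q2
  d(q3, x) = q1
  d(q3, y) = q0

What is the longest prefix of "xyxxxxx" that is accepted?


Run the DFA, marking each prefix where the state is accepting:
  "" -> q0 [reject]
  "x" -> q3 [reject]
  "xy" -> q0 [reject]
  "xyx" -> q3 [reject]
  "xyxx" -> q1 [accept]
  "xyxxx" -> q3 [reject]
  "xyxxxx" -> q1 [accept]
  "xyxxxxx" -> q3 [reject]

"xyxxxx"


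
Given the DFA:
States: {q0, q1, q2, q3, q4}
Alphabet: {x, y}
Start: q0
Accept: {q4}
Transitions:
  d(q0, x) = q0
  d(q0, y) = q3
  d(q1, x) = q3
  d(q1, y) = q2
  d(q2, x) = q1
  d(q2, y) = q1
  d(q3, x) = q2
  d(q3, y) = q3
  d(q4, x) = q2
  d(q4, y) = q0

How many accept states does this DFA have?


Accept states listed: {q4}
Counting: q4(1)

1


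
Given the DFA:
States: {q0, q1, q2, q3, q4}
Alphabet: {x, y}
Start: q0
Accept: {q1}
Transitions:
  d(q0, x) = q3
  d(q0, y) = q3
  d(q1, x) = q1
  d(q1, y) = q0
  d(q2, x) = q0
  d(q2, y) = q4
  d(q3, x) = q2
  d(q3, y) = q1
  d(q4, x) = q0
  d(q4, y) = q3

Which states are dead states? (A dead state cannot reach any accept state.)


Forward reachability from each state:
  q0 -> reaches accept state q1 (live)
  q1 -> reaches accept state q1 (live)
  q2 -> reaches accept state q1 (live)
  q3 -> reaches accept state q1 (live)
  q4 -> reaches accept state q1 (live)

None (all states can reach an accept state)


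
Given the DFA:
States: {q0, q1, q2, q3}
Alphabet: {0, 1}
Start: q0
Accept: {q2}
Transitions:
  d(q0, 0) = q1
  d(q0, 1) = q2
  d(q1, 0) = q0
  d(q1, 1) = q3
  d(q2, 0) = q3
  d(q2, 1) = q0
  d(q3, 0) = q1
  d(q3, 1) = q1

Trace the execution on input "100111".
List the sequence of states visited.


Input: 100111
d(q0, 1) = q2
d(q2, 0) = q3
d(q3, 0) = q1
d(q1, 1) = q3
d(q3, 1) = q1
d(q1, 1) = q3


q0 -> q2 -> q3 -> q1 -> q3 -> q1 -> q3


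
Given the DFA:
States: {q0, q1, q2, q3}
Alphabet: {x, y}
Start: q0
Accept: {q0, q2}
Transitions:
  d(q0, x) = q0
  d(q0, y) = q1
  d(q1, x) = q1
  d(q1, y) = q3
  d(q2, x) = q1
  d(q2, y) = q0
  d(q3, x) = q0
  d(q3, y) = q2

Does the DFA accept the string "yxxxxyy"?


Trace: q0 -> q1 -> q1 -> q1 -> q1 -> q1 -> q3 -> q2
Final state: q2
Accept states: {q0, q2}

Yes, accepted (final state q2 is an accept state)


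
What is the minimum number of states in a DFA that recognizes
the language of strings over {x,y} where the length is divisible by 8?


States track (length) mod 8.
Need 8 states: one per remainder 0..7; accept = remainder 0.

8


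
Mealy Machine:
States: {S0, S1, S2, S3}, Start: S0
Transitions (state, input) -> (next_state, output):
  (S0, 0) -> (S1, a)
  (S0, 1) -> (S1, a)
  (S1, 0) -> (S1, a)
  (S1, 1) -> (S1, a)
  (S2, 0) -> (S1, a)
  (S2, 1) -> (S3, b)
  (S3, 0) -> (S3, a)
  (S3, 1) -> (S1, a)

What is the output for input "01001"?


Step-by-step:
  (S0, 0) -> (S1, a)
  (S1, 1) -> (S1, a)
  (S1, 0) -> (S1, a)
  (S1, 0) -> (S1, a)
  (S1, 1) -> (S1, a)

"aaaaa"


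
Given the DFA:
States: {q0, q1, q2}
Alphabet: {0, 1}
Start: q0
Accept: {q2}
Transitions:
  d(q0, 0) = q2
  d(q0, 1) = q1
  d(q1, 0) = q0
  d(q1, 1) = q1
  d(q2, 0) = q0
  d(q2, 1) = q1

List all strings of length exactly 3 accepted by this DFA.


All strings of length 3: 8 total
Accepted: 2

"000", "100"


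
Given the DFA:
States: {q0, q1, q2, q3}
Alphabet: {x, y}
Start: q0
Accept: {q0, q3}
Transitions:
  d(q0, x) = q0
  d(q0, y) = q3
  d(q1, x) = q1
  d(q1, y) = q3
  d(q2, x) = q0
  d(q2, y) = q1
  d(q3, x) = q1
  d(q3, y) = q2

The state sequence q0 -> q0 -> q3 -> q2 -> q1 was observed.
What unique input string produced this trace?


Trace back each transition to find the symbol:
  q0 --[x]--> q0
  q0 --[y]--> q3
  q3 --[y]--> q2
  q2 --[y]--> q1

"xyyy"


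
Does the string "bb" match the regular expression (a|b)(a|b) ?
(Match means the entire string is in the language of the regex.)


|string| = 2; first = 'b'; last = 'b'

Yes, "bb" matches (a|b)(a|b)


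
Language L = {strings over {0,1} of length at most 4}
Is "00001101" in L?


length = 8

No, "00001101" is not in L


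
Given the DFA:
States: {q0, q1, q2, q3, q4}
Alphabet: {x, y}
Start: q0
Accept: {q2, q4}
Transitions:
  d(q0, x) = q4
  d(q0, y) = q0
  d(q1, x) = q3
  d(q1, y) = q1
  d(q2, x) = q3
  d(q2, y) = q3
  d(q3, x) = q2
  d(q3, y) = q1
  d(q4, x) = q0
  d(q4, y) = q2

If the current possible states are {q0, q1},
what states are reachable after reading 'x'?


Apply transition on 'x' from each current state:
  d(q0, x) = q4
  d(q1, x) = q3

{q3, q4}


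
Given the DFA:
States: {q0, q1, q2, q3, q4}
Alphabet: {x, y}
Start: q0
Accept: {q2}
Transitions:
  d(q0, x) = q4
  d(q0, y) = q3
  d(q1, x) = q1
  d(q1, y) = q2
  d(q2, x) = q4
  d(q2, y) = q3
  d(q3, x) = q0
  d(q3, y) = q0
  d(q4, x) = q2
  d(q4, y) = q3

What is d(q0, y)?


Looking up transition d(q0, y)

q3


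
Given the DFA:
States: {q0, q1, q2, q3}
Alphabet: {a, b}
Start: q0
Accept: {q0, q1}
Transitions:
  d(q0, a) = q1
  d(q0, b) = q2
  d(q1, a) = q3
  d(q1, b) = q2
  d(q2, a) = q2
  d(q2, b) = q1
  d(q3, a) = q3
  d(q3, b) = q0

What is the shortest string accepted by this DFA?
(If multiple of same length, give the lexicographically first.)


BFS by string length (lex-first path to each state shown):
  len 0: q0<-""
Found accept state at length 0.

"" (empty string)


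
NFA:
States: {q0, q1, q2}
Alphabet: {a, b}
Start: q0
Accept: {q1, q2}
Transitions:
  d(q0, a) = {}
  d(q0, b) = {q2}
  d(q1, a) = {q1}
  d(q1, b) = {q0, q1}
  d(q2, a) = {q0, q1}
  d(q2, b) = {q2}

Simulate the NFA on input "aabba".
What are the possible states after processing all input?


Start: {q0}
  --a--> {}
  --a--> {}
  --b--> {}
  --b--> {}
  --a--> {}

{} (empty set, no valid transitions)


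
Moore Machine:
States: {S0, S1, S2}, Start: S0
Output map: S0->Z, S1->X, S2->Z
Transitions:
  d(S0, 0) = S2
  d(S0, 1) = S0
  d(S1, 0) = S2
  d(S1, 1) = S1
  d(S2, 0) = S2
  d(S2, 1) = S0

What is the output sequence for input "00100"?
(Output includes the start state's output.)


Start: S0 (output Z)
  --0--> S2 (output Z)
  --0--> S2 (output Z)
  --1--> S0 (output Z)
  --0--> S2 (output Z)
  --0--> S2 (output Z)

"ZZZZZZ"


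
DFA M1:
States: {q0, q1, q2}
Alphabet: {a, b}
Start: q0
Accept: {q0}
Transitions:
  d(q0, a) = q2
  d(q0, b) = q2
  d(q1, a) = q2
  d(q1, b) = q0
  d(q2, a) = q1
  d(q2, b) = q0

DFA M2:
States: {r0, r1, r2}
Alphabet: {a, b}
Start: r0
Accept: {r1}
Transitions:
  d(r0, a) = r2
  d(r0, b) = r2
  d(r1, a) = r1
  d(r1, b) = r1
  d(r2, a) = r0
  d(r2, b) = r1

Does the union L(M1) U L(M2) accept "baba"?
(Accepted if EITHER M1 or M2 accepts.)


M1: final=q2 accepted=False
M2: final=r0 accepted=False

No, union rejects (neither accepts)


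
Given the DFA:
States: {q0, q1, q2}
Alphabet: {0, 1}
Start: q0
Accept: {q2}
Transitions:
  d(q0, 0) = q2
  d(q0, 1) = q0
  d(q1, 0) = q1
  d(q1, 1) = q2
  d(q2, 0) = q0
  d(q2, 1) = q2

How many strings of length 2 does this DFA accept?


Enumerating all length-2 strings:
  "00" -> q0 [reject]
  "01" -> q2 [accept]
  "10" -> q2 [accept]
  "11" -> q0 [reject]

2 out of 4


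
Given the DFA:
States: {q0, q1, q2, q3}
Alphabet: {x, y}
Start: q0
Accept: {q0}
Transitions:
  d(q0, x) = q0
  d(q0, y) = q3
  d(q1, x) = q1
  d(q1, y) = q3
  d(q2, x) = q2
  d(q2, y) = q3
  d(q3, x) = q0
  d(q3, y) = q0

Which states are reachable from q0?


BFS from q0:
  layer 0: {q0}
  layer 1: {q3}

{q0, q3}


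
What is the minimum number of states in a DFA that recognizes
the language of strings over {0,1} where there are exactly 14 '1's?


States: count = 0, 1, ..., 14 (that's 15 states), plus a dead state for count > 14.
Total: 15 + 1 = 16. Accept = count-14 state.

16


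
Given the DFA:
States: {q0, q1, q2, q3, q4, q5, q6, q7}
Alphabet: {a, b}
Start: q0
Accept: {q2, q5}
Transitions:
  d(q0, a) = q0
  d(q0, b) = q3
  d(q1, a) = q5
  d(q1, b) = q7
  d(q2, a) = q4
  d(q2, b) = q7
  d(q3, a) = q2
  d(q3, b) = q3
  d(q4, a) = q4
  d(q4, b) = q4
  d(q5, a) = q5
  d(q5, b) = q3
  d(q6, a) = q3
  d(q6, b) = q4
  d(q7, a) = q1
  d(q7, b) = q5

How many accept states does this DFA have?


Accept states listed: {q2, q5}
Counting: q2(1) q5(2)

2


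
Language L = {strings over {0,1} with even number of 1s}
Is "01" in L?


count('1') = 1; 1 mod 2 = 1

No, "01" is not in L


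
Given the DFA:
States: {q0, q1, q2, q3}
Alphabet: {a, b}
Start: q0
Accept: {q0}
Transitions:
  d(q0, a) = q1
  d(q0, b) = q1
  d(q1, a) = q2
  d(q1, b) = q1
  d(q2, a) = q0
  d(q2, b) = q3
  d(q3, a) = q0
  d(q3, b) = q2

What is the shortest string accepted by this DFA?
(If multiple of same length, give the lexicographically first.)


BFS by string length (lex-first path to each state shown):
  len 0: q0<-""
Found accept state at length 0.

"" (empty string)


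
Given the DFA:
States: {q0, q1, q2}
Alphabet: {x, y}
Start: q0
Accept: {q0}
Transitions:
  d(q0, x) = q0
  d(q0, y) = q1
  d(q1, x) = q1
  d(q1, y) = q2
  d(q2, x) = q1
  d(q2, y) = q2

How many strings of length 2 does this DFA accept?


Enumerating all length-2 strings:
  "xx" -> q0 [accept]
  "xy" -> q1 [reject]
  "yx" -> q1 [reject]
  "yy" -> q2 [reject]

1 out of 4


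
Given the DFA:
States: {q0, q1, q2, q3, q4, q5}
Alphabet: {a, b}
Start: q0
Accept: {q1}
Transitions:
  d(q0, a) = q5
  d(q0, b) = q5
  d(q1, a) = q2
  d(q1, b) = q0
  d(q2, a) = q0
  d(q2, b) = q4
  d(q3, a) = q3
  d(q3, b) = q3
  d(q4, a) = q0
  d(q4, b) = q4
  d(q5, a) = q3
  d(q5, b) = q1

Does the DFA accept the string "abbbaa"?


Trace: q0 -> q5 -> q1 -> q0 -> q5 -> q3 -> q3
Final state: q3
Accept states: {q1}

No, rejected (final state q3 is not an accept state)


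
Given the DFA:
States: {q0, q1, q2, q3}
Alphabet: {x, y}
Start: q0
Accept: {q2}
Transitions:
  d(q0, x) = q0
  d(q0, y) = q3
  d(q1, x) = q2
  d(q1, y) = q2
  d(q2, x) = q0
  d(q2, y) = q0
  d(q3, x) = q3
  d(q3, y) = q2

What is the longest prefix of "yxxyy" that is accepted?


Run the DFA, marking each prefix where the state is accepting:
  "" -> q0 [reject]
  "y" -> q3 [reject]
  "yx" -> q3 [reject]
  "yxx" -> q3 [reject]
  "yxxy" -> q2 [accept]
  "yxxyy" -> q0 [reject]

"yxxy"


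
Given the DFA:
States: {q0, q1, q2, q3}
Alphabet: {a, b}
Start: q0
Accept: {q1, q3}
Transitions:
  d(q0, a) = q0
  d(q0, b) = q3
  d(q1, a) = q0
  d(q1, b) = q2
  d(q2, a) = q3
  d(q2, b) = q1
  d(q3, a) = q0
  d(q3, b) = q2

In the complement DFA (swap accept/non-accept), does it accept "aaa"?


Trace: q0 -> q0 -> q0 -> q0
Final: q0
Original accept: {q1, q3}
Complement: q0 is not in original accept

Yes, complement accepts (original rejects)


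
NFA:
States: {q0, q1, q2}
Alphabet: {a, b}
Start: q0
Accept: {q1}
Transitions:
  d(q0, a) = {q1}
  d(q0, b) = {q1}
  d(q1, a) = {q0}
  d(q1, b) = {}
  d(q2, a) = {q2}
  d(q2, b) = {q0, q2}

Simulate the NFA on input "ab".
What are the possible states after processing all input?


Start: {q0}
  --a--> {q1}
  --b--> {}

{} (empty set, no valid transitions)


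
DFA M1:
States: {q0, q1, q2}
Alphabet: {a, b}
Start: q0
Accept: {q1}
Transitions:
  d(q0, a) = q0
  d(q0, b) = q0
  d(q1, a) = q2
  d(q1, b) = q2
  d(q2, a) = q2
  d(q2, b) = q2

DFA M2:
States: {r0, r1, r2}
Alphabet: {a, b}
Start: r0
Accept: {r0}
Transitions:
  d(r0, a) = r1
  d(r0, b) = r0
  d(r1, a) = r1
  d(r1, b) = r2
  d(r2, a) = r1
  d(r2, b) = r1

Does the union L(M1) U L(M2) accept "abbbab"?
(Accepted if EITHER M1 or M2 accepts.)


M1: final=q0 accepted=False
M2: final=r2 accepted=False

No, union rejects (neither accepts)


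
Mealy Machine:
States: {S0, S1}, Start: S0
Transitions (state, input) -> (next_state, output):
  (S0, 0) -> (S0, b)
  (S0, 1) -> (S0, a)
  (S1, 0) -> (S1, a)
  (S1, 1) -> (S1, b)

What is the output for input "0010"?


Step-by-step:
  (S0, 0) -> (S0, b)
  (S0, 0) -> (S0, b)
  (S0, 1) -> (S0, a)
  (S0, 0) -> (S0, b)

"bbab"


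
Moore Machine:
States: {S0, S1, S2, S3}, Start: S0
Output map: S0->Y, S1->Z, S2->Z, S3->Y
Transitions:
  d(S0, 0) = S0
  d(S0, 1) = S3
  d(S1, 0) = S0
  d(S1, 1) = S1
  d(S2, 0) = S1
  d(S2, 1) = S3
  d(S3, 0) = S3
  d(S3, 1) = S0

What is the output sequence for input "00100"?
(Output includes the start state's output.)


Start: S0 (output Y)
  --0--> S0 (output Y)
  --0--> S0 (output Y)
  --1--> S3 (output Y)
  --0--> S3 (output Y)
  --0--> S3 (output Y)

"YYYYYY"


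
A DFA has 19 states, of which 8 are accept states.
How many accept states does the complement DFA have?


Complement swaps accept and non-accept states.
19 - 8 = 11

11


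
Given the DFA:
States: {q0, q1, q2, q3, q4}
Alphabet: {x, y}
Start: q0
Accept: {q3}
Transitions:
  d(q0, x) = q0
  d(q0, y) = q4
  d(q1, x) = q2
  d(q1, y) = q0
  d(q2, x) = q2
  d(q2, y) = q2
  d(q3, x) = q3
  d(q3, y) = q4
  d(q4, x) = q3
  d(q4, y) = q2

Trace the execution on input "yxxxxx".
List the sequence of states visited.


Input: yxxxxx
d(q0, y) = q4
d(q4, x) = q3
d(q3, x) = q3
d(q3, x) = q3
d(q3, x) = q3
d(q3, x) = q3


q0 -> q4 -> q3 -> q3 -> q3 -> q3 -> q3


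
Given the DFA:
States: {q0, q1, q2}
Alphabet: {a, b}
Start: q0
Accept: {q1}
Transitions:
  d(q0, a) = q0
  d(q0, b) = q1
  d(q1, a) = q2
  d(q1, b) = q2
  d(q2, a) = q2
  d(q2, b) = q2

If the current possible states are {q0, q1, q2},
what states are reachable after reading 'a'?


Apply transition on 'a' from each current state:
  d(q0, a) = q0
  d(q1, a) = q2
  d(q2, a) = q2

{q0, q2}


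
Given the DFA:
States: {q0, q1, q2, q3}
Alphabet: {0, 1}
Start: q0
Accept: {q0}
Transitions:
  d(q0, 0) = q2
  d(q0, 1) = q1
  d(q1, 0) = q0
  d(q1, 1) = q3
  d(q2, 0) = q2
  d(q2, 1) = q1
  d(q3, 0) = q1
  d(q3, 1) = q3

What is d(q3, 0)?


Looking up transition d(q3, 0)

q1


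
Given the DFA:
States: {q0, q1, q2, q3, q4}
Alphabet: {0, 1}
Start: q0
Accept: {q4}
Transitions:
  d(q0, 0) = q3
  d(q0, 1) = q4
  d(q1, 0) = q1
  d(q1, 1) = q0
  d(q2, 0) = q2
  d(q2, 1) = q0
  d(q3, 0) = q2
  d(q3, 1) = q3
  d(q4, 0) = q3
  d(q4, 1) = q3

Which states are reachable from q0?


BFS from q0:
  layer 0: {q0}
  layer 1: {q3, q4}
  layer 2: {q2}

{q0, q2, q3, q4}


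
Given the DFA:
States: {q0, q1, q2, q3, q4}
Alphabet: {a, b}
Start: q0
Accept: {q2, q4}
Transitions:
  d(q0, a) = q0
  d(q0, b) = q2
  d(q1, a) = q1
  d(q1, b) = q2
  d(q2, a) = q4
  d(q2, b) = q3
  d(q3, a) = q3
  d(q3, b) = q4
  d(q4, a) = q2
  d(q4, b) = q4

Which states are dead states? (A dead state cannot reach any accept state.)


Forward reachability from each state:
  q0 -> reaches accept state q2 (live)
  q1 -> reaches accept state q2 (live)
  q2 -> reaches accept state q2 (live)
  q3 -> reaches accept state q2 (live)
  q4 -> reaches accept state q2 (live)

None (all states can reach an accept state)


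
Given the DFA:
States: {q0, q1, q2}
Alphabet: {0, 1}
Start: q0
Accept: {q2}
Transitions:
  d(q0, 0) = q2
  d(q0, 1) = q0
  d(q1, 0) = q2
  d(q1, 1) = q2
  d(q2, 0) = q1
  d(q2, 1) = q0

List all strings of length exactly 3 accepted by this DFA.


All strings of length 3: 8 total
Accepted: 4

"000", "001", "010", "110"


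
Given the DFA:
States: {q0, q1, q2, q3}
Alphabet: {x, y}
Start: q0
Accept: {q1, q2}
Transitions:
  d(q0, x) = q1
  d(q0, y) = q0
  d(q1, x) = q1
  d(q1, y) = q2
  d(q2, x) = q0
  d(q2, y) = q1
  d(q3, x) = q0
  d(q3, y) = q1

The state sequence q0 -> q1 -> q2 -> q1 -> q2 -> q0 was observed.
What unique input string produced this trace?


Trace back each transition to find the symbol:
  q0 --[x]--> q1
  q1 --[y]--> q2
  q2 --[y]--> q1
  q1 --[y]--> q2
  q2 --[x]--> q0

"xyyyx"


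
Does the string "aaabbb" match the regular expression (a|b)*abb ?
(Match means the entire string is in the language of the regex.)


|string| = 6; first = 'a'; last = 'b'

No, "aaabbb" does not match (a|b)*abb


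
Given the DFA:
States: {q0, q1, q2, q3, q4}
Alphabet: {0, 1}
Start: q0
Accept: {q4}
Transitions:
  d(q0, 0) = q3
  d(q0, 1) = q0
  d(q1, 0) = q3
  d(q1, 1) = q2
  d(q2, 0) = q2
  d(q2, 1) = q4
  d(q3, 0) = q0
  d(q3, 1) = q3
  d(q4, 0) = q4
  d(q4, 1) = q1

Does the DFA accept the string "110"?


Trace: q0 -> q0 -> q0 -> q3
Final state: q3
Accept states: {q4}

No, rejected (final state q3 is not an accept state)


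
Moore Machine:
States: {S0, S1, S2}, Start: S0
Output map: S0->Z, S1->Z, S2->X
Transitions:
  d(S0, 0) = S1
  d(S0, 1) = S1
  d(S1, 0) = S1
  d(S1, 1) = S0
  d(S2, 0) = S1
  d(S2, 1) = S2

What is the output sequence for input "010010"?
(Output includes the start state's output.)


Start: S0 (output Z)
  --0--> S1 (output Z)
  --1--> S0 (output Z)
  --0--> S1 (output Z)
  --0--> S1 (output Z)
  --1--> S0 (output Z)
  --0--> S1 (output Z)

"ZZZZZZZ"


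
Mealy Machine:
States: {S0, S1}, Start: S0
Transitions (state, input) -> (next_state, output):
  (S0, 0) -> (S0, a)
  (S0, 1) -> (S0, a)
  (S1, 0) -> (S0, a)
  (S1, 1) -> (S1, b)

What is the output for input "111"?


Step-by-step:
  (S0, 1) -> (S0, a)
  (S0, 1) -> (S0, a)
  (S0, 1) -> (S0, a)

"aaa"


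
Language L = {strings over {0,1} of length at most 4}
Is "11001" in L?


length = 5

No, "11001" is not in L


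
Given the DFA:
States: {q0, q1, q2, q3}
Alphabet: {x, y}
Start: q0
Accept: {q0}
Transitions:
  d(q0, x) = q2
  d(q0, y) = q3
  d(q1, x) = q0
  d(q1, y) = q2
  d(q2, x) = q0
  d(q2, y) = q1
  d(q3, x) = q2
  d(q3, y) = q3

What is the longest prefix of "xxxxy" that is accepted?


Run the DFA, marking each prefix where the state is accepting:
  "" -> q0 [accept]
  "x" -> q2 [reject]
  "xx" -> q0 [accept]
  "xxx" -> q2 [reject]
  "xxxx" -> q0 [accept]
  "xxxxy" -> q3 [reject]

"xxxx"


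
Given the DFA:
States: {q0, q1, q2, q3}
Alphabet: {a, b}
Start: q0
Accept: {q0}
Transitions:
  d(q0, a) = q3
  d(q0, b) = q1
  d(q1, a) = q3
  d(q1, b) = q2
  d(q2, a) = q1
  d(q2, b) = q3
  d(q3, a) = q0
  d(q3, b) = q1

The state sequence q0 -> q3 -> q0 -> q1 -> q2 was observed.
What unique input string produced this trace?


Trace back each transition to find the symbol:
  q0 --[a]--> q3
  q3 --[a]--> q0
  q0 --[b]--> q1
  q1 --[b]--> q2

"aabb"


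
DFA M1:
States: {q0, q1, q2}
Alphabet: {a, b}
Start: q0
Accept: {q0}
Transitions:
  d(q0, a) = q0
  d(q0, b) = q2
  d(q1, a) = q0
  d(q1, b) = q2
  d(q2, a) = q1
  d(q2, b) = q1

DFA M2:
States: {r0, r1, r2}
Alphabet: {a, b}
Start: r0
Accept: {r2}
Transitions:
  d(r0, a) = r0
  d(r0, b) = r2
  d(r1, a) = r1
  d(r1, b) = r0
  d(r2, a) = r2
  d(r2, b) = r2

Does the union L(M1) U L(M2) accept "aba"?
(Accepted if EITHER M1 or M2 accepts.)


M1: final=q1 accepted=False
M2: final=r2 accepted=True

Yes, union accepts


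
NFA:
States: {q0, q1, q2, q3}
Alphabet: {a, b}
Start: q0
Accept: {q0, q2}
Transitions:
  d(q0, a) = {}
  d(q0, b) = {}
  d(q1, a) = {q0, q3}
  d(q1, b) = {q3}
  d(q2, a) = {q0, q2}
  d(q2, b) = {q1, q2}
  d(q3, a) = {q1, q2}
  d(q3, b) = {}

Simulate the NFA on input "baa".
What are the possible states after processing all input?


Start: {q0}
  --b--> {}
  --a--> {}
  --a--> {}

{} (empty set, no valid transitions)


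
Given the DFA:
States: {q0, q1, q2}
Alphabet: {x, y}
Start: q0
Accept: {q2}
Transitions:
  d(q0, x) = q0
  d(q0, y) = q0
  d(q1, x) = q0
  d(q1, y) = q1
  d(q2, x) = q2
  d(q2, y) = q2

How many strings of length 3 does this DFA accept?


Enumerating all length-3 strings:
  "xxx" -> q0 [reject]
  "xxy" -> q0 [reject]
  "xyx" -> q0 [reject]
  "xyy" -> q0 [reject]
  "yxx" -> q0 [reject]
  "yxy" -> q0 [reject]
  "yyx" -> q0 [reject]
  "yyy" -> q0 [reject]

0 out of 8


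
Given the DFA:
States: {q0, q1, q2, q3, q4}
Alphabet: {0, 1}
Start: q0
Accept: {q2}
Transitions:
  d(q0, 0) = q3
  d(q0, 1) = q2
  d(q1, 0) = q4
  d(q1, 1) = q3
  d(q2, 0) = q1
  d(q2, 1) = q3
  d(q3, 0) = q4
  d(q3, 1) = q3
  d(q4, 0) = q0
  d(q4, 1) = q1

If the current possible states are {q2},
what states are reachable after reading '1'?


Apply transition on '1' from each current state:
  d(q2, 1) = q3

{q3}


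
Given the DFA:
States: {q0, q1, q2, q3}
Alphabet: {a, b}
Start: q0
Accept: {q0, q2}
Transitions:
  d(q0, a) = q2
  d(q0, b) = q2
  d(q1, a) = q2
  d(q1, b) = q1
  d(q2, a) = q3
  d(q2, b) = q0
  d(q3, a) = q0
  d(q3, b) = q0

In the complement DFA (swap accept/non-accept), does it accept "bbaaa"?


Trace: q0 -> q2 -> q0 -> q2 -> q3 -> q0
Final: q0
Original accept: {q0, q2}
Complement: q0 is in original accept

No, complement rejects (original accepts)


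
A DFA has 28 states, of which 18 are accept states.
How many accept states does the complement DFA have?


Complement swaps accept and non-accept states.
28 - 18 = 10

10


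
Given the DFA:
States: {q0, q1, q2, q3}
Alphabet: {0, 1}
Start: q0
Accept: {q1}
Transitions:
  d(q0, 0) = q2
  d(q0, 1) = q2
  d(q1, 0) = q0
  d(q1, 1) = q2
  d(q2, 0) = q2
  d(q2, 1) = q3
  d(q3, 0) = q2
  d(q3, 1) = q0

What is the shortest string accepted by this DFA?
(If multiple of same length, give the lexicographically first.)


BFS by string length (lex-first path to each state shown):
  len 0: q0<-""
  len 1: q2<-"0"
  len 2: q2<-"00", q3<-"01"
  len 3: q0<-"011", q2<-"000", q3<-"001"
  len 4: q0<-"0011", q2<-"0000", q3<-"0001"
  len 5: q0<-"00011", q2<-"00000", q3<-"00001"
  len 6: q0<-"000011", q2<-"000000", q3<-"000001"
  len 7: q0<-"0000011", q2<-"0000000", q3<-"0000001"
  len 8: q0<-"00000011", q2<-"00000000", q3<-"00000001"

No string accepted (empty language)


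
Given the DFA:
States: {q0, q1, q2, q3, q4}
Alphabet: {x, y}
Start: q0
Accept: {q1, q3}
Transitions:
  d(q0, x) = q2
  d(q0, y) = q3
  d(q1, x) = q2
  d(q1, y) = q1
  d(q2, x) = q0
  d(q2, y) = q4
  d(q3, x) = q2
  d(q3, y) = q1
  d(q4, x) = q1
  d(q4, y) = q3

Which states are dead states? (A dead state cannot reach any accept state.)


Forward reachability from each state:
  q0 -> reaches accept state q1 (live)
  q1 -> reaches accept state q1 (live)
  q2 -> reaches accept state q1 (live)
  q3 -> reaches accept state q1 (live)
  q4 -> reaches accept state q1 (live)

None (all states can reach an accept state)


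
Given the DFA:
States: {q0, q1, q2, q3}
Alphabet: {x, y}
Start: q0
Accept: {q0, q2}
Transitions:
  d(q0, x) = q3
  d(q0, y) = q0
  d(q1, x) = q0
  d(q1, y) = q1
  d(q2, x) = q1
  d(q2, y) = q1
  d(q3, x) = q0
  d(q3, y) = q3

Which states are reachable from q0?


BFS from q0:
  layer 0: {q0}
  layer 1: {q3}

{q0, q3}


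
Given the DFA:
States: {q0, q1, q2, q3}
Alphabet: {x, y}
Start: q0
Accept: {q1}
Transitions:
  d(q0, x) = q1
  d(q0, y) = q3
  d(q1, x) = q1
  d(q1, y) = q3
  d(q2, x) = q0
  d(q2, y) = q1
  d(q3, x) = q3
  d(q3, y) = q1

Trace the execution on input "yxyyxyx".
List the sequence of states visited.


Input: yxyyxyx
d(q0, y) = q3
d(q3, x) = q3
d(q3, y) = q1
d(q1, y) = q3
d(q3, x) = q3
d(q3, y) = q1
d(q1, x) = q1


q0 -> q3 -> q3 -> q1 -> q3 -> q3 -> q1 -> q1


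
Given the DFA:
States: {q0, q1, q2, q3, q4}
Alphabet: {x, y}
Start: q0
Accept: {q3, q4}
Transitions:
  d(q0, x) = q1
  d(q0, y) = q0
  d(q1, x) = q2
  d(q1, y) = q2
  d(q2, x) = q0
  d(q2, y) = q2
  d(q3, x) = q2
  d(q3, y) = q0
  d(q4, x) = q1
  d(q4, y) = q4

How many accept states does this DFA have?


Accept states listed: {q3, q4}
Counting: q3(1) q4(2)

2


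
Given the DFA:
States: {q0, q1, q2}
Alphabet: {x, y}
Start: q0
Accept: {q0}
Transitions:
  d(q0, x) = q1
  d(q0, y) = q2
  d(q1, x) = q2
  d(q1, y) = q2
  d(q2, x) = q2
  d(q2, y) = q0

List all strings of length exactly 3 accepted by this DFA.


All strings of length 3: 8 total
Accepted: 3

"xxy", "xyy", "yxy"


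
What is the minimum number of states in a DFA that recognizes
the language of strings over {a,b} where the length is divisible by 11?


States track (length) mod 11.
Need 11 states: one per remainder 0..10; accept = remainder 0.

11


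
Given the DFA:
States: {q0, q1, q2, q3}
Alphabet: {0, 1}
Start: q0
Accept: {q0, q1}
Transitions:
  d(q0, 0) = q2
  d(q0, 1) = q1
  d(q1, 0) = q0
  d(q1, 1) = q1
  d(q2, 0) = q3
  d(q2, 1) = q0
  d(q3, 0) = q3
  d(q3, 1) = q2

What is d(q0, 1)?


Looking up transition d(q0, 1)

q1


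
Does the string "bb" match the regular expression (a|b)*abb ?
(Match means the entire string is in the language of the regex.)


|string| = 2; first = 'b'; last = 'b'

No, "bb" does not match (a|b)*abb


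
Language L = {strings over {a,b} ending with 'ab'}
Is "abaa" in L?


last two symbols = 'aa'

No, "abaa" is not in L


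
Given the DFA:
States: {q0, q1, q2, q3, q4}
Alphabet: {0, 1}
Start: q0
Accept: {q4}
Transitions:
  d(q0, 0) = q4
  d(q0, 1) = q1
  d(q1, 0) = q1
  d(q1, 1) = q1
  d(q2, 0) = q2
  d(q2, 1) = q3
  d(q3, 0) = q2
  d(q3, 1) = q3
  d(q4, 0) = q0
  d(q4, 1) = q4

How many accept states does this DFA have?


Accept states listed: {q4}
Counting: q4(1)

1


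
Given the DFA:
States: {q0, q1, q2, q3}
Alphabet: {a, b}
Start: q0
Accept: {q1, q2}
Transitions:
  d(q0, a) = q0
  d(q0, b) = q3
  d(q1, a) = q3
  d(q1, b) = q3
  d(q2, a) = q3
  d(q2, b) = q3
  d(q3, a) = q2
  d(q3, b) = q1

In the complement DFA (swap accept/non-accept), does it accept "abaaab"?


Trace: q0 -> q0 -> q3 -> q2 -> q3 -> q2 -> q3
Final: q3
Original accept: {q1, q2}
Complement: q3 is not in original accept

Yes, complement accepts (original rejects)


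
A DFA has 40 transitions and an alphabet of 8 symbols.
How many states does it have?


Each state has exactly one transition per symbol.
states = transitions / |alphabet| = 40 / 8 = 5

5


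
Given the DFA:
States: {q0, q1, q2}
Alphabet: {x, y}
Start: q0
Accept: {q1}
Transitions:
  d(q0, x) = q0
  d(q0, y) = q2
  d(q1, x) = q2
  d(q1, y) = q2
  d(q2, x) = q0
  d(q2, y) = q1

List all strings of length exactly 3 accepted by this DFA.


All strings of length 3: 8 total
Accepted: 1

"xyy"


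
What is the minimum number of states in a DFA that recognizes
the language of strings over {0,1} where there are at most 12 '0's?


States: count = 0, 1, ..., 12 (all accepting; 13 states), plus a dead state for count > 12.
Total: 13 + 1 = 14.

14


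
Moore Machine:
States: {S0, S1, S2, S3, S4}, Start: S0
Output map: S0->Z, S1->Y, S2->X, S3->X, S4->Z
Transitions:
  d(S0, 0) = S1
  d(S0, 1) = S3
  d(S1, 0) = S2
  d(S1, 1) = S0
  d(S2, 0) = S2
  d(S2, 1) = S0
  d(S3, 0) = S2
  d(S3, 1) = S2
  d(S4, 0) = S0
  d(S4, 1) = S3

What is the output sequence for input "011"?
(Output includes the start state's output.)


Start: S0 (output Z)
  --0--> S1 (output Y)
  --1--> S0 (output Z)
  --1--> S3 (output X)

"ZYZX"


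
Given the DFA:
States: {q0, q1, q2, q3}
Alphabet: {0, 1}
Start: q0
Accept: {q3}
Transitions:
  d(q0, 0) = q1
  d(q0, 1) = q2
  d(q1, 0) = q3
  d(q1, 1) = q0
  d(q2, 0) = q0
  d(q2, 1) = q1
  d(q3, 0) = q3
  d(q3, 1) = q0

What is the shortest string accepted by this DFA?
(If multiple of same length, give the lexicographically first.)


BFS by string length (lex-first path to each state shown):
  len 0: q0<-""
  len 1: q1<-"0", q2<-"1"
  len 2: q0<-"01", q1<-"11", q3<-"00"
Found accept state at length 2.

"00"


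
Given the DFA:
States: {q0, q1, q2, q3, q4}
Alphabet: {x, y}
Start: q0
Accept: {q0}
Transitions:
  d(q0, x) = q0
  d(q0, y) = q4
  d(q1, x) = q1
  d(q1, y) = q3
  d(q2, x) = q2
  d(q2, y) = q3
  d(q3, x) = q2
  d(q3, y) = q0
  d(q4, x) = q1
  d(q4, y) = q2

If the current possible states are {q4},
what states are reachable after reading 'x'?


Apply transition on 'x' from each current state:
  d(q4, x) = q1

{q1}


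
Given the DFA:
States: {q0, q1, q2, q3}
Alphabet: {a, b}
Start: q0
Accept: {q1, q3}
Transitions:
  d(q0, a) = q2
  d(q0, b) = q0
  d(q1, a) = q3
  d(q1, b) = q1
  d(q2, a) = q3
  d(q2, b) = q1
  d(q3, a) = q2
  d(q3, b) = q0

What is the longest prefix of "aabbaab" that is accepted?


Run the DFA, marking each prefix where the state is accepting:
  "" -> q0 [reject]
  "a" -> q2 [reject]
  "aa" -> q3 [accept]
  "aab" -> q0 [reject]
  "aabb" -> q0 [reject]
  "aabba" -> q2 [reject]
  "aabbaa" -> q3 [accept]
  "aabbaab" -> q0 [reject]

"aabbaa"


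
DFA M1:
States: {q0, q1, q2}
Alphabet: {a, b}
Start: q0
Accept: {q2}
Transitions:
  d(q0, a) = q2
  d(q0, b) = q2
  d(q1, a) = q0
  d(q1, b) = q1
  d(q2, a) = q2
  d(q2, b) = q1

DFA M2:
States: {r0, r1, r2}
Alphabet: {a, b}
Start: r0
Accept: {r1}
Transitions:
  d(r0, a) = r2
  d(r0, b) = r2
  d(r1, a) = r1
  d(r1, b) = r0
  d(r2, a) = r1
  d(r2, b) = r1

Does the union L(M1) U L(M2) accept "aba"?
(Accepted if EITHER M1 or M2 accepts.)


M1: final=q0 accepted=False
M2: final=r1 accepted=True

Yes, union accepts


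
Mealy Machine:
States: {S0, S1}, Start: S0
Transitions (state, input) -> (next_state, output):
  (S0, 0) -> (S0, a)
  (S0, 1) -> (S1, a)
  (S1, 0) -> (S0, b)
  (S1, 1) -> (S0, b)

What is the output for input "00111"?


Step-by-step:
  (S0, 0) -> (S0, a)
  (S0, 0) -> (S0, a)
  (S0, 1) -> (S1, a)
  (S1, 1) -> (S0, b)
  (S0, 1) -> (S1, a)

"aaaba"


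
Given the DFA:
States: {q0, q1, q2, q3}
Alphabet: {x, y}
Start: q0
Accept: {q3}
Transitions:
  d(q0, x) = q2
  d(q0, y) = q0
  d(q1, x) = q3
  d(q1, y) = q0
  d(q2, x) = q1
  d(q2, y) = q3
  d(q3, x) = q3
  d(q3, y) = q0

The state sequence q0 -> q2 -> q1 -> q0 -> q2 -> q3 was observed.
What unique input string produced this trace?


Trace back each transition to find the symbol:
  q0 --[x]--> q2
  q2 --[x]--> q1
  q1 --[y]--> q0
  q0 --[x]--> q2
  q2 --[y]--> q3

"xxyxy"


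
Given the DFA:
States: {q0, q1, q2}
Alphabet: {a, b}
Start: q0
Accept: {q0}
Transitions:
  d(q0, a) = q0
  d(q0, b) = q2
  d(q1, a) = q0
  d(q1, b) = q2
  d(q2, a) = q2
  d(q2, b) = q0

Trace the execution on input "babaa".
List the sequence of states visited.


Input: babaa
d(q0, b) = q2
d(q2, a) = q2
d(q2, b) = q0
d(q0, a) = q0
d(q0, a) = q0


q0 -> q2 -> q2 -> q0 -> q0 -> q0


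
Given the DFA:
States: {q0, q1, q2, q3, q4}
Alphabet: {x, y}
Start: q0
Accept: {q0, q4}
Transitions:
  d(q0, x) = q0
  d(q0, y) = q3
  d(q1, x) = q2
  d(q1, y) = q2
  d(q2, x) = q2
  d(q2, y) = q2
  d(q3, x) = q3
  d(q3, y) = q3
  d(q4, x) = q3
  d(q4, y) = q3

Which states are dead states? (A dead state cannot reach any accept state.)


Forward reachability from each state:
  q0 -> reaches accept state q0 (live)
  q1 -> reaches {q1, q2}, no accept state (dead)
  q2 -> reaches {q2}, no accept state (dead)
  q3 -> reaches {q3}, no accept state (dead)
  q4 -> reaches accept state q4 (live)

{q1, q2, q3}


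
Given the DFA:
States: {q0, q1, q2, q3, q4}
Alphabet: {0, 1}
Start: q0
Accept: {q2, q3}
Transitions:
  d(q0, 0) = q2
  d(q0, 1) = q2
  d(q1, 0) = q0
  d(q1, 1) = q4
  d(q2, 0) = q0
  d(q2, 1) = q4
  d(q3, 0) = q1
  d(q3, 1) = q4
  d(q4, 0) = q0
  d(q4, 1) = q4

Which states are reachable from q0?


BFS from q0:
  layer 0: {q0}
  layer 1: {q2}
  layer 2: {q4}

{q0, q2, q4}


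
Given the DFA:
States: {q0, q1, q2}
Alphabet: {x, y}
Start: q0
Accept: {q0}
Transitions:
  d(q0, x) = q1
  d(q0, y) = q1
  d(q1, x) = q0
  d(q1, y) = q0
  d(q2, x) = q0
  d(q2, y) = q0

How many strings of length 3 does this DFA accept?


Enumerating all length-3 strings:
  "xxx" -> q1 [reject]
  "xxy" -> q1 [reject]
  "xyx" -> q1 [reject]
  "xyy" -> q1 [reject]
  "yxx" -> q1 [reject]
  "yxy" -> q1 [reject]
  "yyx" -> q1 [reject]
  "yyy" -> q1 [reject]

0 out of 8


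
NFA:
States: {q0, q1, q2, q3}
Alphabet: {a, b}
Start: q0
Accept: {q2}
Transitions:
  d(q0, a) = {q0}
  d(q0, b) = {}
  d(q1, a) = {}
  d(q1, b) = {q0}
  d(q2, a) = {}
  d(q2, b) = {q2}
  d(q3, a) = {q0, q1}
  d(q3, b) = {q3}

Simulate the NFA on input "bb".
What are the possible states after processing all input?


Start: {q0}
  --b--> {}
  --b--> {}

{} (empty set, no valid transitions)


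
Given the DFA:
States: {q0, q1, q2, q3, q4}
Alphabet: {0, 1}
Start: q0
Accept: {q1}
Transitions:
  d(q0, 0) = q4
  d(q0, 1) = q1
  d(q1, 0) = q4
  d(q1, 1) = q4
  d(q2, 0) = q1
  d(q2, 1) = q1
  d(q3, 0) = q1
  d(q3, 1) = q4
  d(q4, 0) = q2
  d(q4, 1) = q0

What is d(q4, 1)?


Looking up transition d(q4, 1)

q0


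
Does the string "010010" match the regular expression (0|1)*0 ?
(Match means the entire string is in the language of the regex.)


|string| = 6; first = '0'; last = '0'

Yes, "010010" matches (0|1)*0


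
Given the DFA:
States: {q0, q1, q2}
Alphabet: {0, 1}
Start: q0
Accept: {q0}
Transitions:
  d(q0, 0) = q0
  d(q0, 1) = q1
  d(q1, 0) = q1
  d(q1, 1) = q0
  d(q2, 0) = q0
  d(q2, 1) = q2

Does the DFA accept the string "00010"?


Trace: q0 -> q0 -> q0 -> q0 -> q1 -> q1
Final state: q1
Accept states: {q0}

No, rejected (final state q1 is not an accept state)


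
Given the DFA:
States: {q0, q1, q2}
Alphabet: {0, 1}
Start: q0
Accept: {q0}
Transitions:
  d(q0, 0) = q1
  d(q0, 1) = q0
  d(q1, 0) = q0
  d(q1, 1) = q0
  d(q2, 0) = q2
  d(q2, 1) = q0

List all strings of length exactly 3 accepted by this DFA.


All strings of length 3: 8 total
Accepted: 5

"001", "011", "100", "101", "111"


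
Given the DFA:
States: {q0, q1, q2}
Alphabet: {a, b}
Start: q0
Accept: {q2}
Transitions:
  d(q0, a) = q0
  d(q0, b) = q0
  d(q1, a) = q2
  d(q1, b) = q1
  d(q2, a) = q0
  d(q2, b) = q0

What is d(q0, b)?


Looking up transition d(q0, b)

q0


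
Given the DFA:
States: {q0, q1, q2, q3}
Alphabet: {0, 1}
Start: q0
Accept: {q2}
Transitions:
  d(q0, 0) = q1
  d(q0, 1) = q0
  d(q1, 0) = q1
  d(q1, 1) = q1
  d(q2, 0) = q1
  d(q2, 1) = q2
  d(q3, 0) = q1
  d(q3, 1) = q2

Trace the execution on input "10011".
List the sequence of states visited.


Input: 10011
d(q0, 1) = q0
d(q0, 0) = q1
d(q1, 0) = q1
d(q1, 1) = q1
d(q1, 1) = q1


q0 -> q0 -> q1 -> q1 -> q1 -> q1


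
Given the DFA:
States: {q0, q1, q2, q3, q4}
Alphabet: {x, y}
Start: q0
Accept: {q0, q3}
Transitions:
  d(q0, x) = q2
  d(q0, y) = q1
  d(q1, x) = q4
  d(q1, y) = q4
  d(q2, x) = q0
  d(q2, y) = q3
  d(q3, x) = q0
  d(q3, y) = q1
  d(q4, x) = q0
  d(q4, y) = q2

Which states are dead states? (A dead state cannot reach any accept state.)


Forward reachability from each state:
  q0 -> reaches accept state q0 (live)
  q1 -> reaches accept state q0 (live)
  q2 -> reaches accept state q0 (live)
  q3 -> reaches accept state q0 (live)
  q4 -> reaches accept state q0 (live)

None (all states can reach an accept state)


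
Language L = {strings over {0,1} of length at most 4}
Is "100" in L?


length = 3

Yes, "100" is in L


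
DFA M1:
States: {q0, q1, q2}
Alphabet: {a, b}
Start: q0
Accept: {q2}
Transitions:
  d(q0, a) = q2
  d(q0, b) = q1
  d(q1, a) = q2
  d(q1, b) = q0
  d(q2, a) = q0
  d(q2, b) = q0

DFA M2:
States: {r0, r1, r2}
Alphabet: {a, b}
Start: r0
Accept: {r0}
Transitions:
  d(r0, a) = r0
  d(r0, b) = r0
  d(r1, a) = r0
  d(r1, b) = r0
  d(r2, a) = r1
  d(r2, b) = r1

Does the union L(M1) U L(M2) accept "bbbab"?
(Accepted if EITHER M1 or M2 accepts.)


M1: final=q0 accepted=False
M2: final=r0 accepted=True

Yes, union accepts


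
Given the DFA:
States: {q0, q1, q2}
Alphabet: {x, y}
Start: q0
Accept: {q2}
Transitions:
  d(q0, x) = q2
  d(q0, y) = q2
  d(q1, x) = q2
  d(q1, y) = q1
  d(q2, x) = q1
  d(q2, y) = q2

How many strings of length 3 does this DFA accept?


Enumerating all length-3 strings:
  "xxx" -> q2 [accept]
  "xxy" -> q1 [reject]
  "xyx" -> q1 [reject]
  "xyy" -> q2 [accept]
  "yxx" -> q2 [accept]
  "yxy" -> q1 [reject]
  "yyx" -> q1 [reject]
  "yyy" -> q2 [accept]

4 out of 8


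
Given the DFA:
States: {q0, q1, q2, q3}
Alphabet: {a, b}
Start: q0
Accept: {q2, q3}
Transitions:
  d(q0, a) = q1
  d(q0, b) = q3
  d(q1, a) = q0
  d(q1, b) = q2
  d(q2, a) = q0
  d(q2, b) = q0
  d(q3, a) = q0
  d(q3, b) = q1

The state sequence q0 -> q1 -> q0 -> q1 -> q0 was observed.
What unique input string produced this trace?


Trace back each transition to find the symbol:
  q0 --[a]--> q1
  q1 --[a]--> q0
  q0 --[a]--> q1
  q1 --[a]--> q0

"aaaa"


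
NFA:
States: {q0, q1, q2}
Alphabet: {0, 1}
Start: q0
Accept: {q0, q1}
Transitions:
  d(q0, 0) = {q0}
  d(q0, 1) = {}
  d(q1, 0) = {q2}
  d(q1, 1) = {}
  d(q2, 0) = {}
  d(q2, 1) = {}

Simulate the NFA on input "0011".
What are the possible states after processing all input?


Start: {q0}
  --0--> {q0}
  --0--> {q0}
  --1--> {}
  --1--> {}

{} (empty set, no valid transitions)


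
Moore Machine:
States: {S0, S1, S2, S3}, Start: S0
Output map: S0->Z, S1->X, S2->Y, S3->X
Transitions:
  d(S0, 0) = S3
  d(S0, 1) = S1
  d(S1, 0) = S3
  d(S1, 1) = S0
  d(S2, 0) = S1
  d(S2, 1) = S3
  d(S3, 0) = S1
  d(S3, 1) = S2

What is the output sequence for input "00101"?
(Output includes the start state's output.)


Start: S0 (output Z)
  --0--> S3 (output X)
  --0--> S1 (output X)
  --1--> S0 (output Z)
  --0--> S3 (output X)
  --1--> S2 (output Y)

"ZXXZXY"


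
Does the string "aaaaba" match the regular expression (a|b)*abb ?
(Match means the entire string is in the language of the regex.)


|string| = 6; first = 'a'; last = 'a'

No, "aaaaba" does not match (a|b)*abb


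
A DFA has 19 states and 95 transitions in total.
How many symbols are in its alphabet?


Each state has exactly one transition per symbol.
|alphabet| = transitions / states = 95 / 19 = 5

5


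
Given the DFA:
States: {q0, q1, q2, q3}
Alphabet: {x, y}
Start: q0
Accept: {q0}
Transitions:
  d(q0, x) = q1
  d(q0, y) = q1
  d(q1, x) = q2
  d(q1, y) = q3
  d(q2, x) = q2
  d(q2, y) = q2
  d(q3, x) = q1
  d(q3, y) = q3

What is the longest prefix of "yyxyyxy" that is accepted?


Run the DFA, marking each prefix where the state is accepting:
  "" -> q0 [accept]
  "y" -> q1 [reject]
  "yy" -> q3 [reject]
  "yyx" -> q1 [reject]
  "yyxy" -> q3 [reject]
  "yyxyy" -> q3 [reject]
  "yyxyyx" -> q1 [reject]
  "yyxyyxy" -> q3 [reject]

""
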